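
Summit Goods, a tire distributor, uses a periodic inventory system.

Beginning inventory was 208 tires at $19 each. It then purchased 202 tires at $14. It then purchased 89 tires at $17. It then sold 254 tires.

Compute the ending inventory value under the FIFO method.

Sale 1 (254) [FIFO — oldest first]: 208 @ $19 + 46 @ $14 = $4,596
Ending inventory: 156 @ $14 + 89 @ $17 = $3,697

Ending inventory = $3,697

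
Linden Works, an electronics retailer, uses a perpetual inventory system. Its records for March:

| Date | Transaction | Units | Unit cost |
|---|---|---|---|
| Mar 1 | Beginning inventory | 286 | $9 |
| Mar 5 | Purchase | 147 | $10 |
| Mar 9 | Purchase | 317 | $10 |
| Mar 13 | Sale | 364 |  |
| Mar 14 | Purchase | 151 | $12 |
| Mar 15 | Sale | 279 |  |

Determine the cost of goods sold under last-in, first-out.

Mar 13, 364 sold [LIFO — newest first]: 317 @ $10 + 47 @ $10 = $3,640
Mar 15, 279 sold [LIFO — newest first]: 151 @ $12 + 100 @ $10 + 28 @ $9 = $3,064
Total COGS = $3,640 + $3,064 = $6,704
Ending inventory: 258 @ $9 = $2,322

COGS = $6,704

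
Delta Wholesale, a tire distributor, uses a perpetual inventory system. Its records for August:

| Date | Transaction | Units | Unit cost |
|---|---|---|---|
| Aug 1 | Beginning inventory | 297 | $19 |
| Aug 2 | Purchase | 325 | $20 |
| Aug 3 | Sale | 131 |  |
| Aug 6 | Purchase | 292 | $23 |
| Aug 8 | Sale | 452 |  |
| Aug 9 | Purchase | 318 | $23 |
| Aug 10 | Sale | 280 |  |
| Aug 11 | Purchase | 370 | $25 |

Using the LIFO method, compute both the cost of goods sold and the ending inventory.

Aug 3, 131 sold [LIFO — newest first]: 131 @ $20 = $2,620
Aug 8, 452 sold [LIFO — newest first]: 292 @ $23 + 160 @ $20 = $9,916
Aug 10, 280 sold [LIFO — newest first]: 280 @ $23 = $6,440
Total COGS = $2,620 + $9,916 + $6,440 = $18,976
Ending inventory: 297 @ $19 + 34 @ $20 + 38 @ $23 + 370 @ $25 = $16,447

COGS = $18,976; ending inventory = $16,447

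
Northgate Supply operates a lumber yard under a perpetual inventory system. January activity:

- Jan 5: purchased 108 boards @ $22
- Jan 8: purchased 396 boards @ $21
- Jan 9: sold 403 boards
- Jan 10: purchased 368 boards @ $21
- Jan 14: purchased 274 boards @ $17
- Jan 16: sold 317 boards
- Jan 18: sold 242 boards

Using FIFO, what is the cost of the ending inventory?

Ending inventory = $3,128

Jan 9, 403 sold [FIFO — oldest first]: 108 @ $22 + 295 @ $21 = $8,571
Jan 16, 317 sold [FIFO — oldest first]: 101 @ $21 + 216 @ $21 = $6,657
Jan 18, 242 sold [FIFO — oldest first]: 152 @ $21 + 90 @ $17 = $4,722
Total COGS = $8,571 + $6,657 + $4,722 = $19,950
Ending inventory: 184 @ $17 = $3,128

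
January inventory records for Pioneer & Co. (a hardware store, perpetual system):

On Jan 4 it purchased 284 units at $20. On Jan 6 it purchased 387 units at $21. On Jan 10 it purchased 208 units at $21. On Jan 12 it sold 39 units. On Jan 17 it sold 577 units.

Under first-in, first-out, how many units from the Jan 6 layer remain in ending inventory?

Jan 12, 39 sold [FIFO — oldest first]: 39 @ $20 = $780
Jan 17, 577 sold [FIFO — oldest first]: 245 @ $20 + 332 @ $21 = $11,872
Total COGS = $780 + $11,872 = $12,652
Ending inventory: 55 @ $21 + 208 @ $21 = $5,523
Check: goods available $18,175 = COGS $12,652 + ending $5,523

55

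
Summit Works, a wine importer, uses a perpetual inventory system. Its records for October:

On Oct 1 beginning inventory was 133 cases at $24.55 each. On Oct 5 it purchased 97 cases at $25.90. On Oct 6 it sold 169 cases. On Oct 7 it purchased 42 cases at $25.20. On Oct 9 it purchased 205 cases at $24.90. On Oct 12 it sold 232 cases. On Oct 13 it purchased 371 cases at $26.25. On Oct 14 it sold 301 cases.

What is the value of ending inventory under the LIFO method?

Ending inventory = $3,713.05

Oct 6, 169 sold [LIFO — newest first]: 97 @ $25.90 + 72 @ $24.55 = $4,279.90
Oct 12, 232 sold [LIFO — newest first]: 205 @ $24.90 + 27 @ $25.20 = $5,784.90
Oct 14, 301 sold [LIFO — newest first]: 301 @ $26.25 = $7,901.25
Total COGS = $4,279.90 + $5,784.90 + $7,901.25 = $17,966.05
Ending inventory: 61 @ $24.55 + 15 @ $25.20 + 70 @ $26.25 = $3,713.05
Check: goods available $21,679.10 = COGS $17,966.05 + ending $3,713.05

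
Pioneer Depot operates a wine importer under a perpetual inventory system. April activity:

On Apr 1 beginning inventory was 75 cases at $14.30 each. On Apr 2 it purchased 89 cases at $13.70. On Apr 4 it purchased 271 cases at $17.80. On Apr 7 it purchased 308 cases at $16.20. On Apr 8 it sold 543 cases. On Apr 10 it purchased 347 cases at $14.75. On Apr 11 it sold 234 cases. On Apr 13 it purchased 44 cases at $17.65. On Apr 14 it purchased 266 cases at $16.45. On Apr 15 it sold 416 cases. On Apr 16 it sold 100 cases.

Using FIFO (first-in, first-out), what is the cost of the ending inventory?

Apr 8, 543 sold [FIFO — oldest first]: 75 @ $14.30 + 89 @ $13.70 + 271 @ $17.80 + 108 @ $16.20 = $8,865.20
Apr 11, 234 sold [FIFO — oldest first]: 200 @ $16.20 + 34 @ $14.75 = $3,741.50
Apr 15, 416 sold [FIFO — oldest first]: 313 @ $14.75 + 44 @ $17.65 + 59 @ $16.45 = $6,363.90
Apr 16, 100 sold [FIFO — oldest first]: 100 @ $16.45 = $1,645.00
Total COGS = $8,865.20 + $3,741.50 + $6,363.90 + $1,645.00 = $20,615.60
Ending inventory: 107 @ $16.45 = $1,760.15

Ending inventory = $1,760.15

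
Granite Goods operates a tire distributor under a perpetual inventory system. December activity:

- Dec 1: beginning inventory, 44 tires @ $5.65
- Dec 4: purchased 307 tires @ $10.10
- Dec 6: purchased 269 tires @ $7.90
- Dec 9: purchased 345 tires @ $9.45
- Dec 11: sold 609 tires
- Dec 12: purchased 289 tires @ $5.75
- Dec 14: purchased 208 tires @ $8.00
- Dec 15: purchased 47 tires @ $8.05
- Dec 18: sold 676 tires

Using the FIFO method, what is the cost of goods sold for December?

Dec 11, 609 sold [FIFO — oldest first]: 44 @ $5.65 + 307 @ $10.10 + 258 @ $7.90 = $5,387.50
Dec 18, 676 sold [FIFO — oldest first]: 11 @ $7.90 + 345 @ $9.45 + 289 @ $5.75 + 31 @ $8.00 = $5,256.90
Total COGS = $5,387.50 + $5,256.90 = $10,644.40
Ending inventory: 177 @ $8.00 + 47 @ $8.05 = $1,794.35

COGS = $10,644.40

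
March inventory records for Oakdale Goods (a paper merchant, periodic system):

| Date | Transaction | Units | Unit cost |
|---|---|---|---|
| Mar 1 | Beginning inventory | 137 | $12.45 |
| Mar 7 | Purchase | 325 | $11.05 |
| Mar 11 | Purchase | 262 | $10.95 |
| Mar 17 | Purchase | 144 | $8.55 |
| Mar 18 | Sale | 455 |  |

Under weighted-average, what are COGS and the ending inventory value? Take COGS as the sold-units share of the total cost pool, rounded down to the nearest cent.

Mar 18, sell 455: 455/868 × $9,397.00 → $4,925.84
Ending inventory (cost pool remaining) = $4,471.16

COGS = $4,925.84; ending inventory = $4,471.16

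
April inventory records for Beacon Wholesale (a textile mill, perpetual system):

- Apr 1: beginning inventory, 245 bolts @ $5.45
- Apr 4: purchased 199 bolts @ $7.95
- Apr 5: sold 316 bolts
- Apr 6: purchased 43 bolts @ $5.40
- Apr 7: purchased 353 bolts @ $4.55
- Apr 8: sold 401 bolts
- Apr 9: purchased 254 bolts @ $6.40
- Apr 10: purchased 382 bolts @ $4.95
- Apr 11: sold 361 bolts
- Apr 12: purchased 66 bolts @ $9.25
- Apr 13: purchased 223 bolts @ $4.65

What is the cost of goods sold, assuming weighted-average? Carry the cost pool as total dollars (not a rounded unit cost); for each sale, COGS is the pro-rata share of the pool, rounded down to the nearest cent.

After Apr 1: 245 on hand, pool $1,335.25 (≈ $5.4500 each)
After Apr 4: 444 on hand, pool $2,917.30 (≈ $6.5705 each)
Apr 5, sell 316: 316/444 × $2,917.30 → $2,076.27
After Apr 6: 171 on hand, pool $1,073.23 (≈ $6.2762 each)
After Apr 7: 524 on hand, pool $2,679.38 (≈ $5.1133 each)
Apr 8, sell 401: 401/524 × $2,679.38 → $2,050.44
After Apr 9: 377 on hand, pool $2,254.54 (≈ $5.9802 each)
After Apr 10: 759 on hand, pool $4,145.44 (≈ $5.4617 each)
Apr 11, sell 361: 361/759 × $4,145.44 → $1,971.67
After Apr 12: 464 on hand, pool $2,784.27 (≈ $6.0006 each)
After Apr 13: 687 on hand, pool $3,821.22 (≈ $5.5622 each)
Total COGS = $2,076.27 + $2,050.44 + $1,971.67 = $6,098.38
Ending inventory (cost pool remaining) = $3,821.22
Check: goods available $9,919.60 = COGS $6,098.38 + ending $3,821.22

COGS = $6,098.38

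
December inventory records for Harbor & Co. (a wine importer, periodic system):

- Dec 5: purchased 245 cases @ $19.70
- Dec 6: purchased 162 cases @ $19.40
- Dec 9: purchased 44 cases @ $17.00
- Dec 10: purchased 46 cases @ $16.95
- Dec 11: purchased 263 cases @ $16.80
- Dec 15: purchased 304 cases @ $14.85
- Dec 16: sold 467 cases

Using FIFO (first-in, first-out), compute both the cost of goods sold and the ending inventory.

Dec 16, 467 sold [FIFO — oldest first]: 245 @ $19.70 + 162 @ $19.40 + 44 @ $17.00 + 16 @ $16.95 = $8,988.50
Ending inventory: 30 @ $16.95 + 263 @ $16.80 + 304 @ $14.85 = $9,441.30

COGS = $8,988.50; ending inventory = $9,441.30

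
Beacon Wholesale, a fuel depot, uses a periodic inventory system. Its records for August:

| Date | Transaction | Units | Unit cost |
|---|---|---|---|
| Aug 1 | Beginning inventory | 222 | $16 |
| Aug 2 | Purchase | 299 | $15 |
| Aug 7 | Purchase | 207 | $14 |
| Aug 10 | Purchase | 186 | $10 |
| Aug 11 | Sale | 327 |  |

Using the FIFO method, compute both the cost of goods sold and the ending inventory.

COGS = $5,127; ending inventory = $7,668

Aug 11, 327 sold [FIFO — oldest first]: 222 @ $16 + 105 @ $15 = $5,127
Ending inventory: 194 @ $15 + 207 @ $14 + 186 @ $10 = $7,668
Check: goods available $12,795 = COGS $5,127 + ending $7,668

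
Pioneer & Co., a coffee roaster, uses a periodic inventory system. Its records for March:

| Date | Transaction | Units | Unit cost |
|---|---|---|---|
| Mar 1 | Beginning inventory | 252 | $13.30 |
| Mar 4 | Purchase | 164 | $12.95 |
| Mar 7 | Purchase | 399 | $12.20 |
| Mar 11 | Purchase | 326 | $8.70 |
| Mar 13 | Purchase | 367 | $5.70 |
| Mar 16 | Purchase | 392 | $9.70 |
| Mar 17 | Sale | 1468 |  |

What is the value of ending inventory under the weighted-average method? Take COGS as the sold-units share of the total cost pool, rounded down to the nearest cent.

Ending inventory = $4,336.76

Mar 17, sell 1468: 1468/1900 × $19,073.70 → $14,736.94
Ending inventory (cost pool remaining) = $4,336.76
Check: goods available $19,073.70 = COGS $14,736.94 + ending $4,336.76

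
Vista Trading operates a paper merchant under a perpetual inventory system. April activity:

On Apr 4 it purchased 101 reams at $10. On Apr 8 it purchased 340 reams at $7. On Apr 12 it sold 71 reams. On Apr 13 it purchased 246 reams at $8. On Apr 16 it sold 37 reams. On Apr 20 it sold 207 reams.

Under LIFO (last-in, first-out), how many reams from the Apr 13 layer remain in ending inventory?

Apr 12, 71 sold [LIFO — newest first]: 71 @ $7 = $497
Apr 16, 37 sold [LIFO — newest first]: 37 @ $8 = $296
Apr 20, 207 sold [LIFO — newest first]: 207 @ $8 = $1,656
Total COGS = $497 + $296 + $1,656 = $2,449
Ending inventory: 101 @ $10 + 269 @ $7 + 2 @ $8 = $2,909

2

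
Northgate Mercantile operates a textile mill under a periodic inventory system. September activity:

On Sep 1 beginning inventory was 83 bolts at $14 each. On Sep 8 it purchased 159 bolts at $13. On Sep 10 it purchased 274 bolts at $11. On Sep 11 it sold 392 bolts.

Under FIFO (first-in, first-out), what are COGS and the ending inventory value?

Sep 11, 392 sold [FIFO — oldest first]: 83 @ $14 + 159 @ $13 + 150 @ $11 = $4,879
Ending inventory: 124 @ $11 = $1,364

COGS = $4,879; ending inventory = $1,364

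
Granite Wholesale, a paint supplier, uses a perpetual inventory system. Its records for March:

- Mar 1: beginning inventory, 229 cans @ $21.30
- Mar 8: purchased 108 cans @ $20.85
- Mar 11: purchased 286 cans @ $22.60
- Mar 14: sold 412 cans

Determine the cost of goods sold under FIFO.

Mar 14, 412 sold [FIFO — oldest first]: 229 @ $21.30 + 108 @ $20.85 + 75 @ $22.60 = $8,824.50
Ending inventory: 211 @ $22.60 = $4,768.60
Check: goods available $13,593.10 = COGS $8,824.50 + ending $4,768.60

COGS = $8,824.50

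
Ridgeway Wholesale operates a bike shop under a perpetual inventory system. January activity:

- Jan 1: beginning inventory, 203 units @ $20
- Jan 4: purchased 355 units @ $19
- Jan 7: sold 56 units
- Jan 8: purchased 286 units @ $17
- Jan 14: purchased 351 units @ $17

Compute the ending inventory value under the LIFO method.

Ending inventory = $20,570

Jan 7, 56 sold [LIFO — newest first]: 56 @ $19 = $1,064
Ending inventory: 203 @ $20 + 299 @ $19 + 286 @ $17 + 351 @ $17 = $20,570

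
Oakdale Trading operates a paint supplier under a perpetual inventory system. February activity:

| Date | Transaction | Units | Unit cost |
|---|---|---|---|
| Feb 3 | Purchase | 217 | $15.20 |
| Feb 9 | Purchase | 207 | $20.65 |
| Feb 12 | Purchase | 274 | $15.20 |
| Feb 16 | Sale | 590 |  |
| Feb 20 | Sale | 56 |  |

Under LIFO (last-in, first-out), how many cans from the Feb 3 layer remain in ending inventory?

52

Feb 16, 590 sold [LIFO — newest first]: 274 @ $15.20 + 207 @ $20.65 + 109 @ $15.20 = $10,096.15
Feb 20, 56 sold [LIFO — newest first]: 56 @ $15.20 = $851.20
Total COGS = $10,096.15 + $851.20 = $10,947.35
Ending inventory: 52 @ $15.20 = $790.40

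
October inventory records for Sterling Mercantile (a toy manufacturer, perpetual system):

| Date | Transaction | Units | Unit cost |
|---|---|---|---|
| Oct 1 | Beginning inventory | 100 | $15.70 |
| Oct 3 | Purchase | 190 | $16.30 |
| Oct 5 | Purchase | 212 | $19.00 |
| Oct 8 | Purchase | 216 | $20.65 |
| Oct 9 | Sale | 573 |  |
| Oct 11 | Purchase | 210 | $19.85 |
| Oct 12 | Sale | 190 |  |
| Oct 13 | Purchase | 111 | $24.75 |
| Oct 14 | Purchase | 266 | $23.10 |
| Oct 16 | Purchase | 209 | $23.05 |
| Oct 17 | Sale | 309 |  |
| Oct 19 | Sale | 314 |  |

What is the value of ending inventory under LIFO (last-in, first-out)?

Oct 9, 573 sold [LIFO — newest first]: 216 @ $20.65 + 212 @ $19.00 + 145 @ $16.30 = $10,851.90
Oct 12, 190 sold [LIFO — newest first]: 190 @ $19.85 = $3,771.50
Oct 17, 309 sold [LIFO — newest first]: 209 @ $23.05 + 100 @ $23.10 = $7,127.45
Oct 19, 314 sold [LIFO — newest first]: 166 @ $23.10 + 111 @ $24.75 + 20 @ $19.85 + 17 @ $16.30 = $7,255.95
Total COGS = $10,851.90 + $3,771.50 + $7,127.45 + $7,255.95 = $29,006.80
Ending inventory: 100 @ $15.70 + 28 @ $16.30 = $2,026.40
Check: goods available $31,033.20 = COGS $29,006.80 + ending $2,026.40

Ending inventory = $2,026.40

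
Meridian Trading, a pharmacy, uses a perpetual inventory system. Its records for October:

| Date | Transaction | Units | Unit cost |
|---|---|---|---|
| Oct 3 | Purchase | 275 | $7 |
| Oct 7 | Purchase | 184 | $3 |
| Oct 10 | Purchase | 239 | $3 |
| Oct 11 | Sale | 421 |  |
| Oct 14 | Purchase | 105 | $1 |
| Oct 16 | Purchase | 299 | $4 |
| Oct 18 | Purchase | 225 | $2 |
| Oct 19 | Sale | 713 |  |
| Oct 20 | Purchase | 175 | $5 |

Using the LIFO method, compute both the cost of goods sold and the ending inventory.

COGS = $3,594; ending inventory = $2,226

Oct 11, 421 sold [LIFO — newest first]: 239 @ $3 + 182 @ $3 = $1,263
Oct 19, 713 sold [LIFO — newest first]: 225 @ $2 + 299 @ $4 + 105 @ $1 + 2 @ $3 + 82 @ $7 = $2,331
Total COGS = $1,263 + $2,331 = $3,594
Ending inventory: 193 @ $7 + 175 @ $5 = $2,226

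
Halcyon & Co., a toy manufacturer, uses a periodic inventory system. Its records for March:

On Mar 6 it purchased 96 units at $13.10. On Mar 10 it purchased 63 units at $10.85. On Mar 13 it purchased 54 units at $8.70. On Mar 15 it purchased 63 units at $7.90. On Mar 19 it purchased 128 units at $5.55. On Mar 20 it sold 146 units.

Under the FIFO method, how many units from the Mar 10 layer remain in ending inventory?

13

Mar 20, 146 sold [FIFO — oldest first]: 96 @ $13.10 + 50 @ $10.85 = $1,800.10
Ending inventory: 13 @ $10.85 + 54 @ $8.70 + 63 @ $7.90 + 128 @ $5.55 = $1,818.95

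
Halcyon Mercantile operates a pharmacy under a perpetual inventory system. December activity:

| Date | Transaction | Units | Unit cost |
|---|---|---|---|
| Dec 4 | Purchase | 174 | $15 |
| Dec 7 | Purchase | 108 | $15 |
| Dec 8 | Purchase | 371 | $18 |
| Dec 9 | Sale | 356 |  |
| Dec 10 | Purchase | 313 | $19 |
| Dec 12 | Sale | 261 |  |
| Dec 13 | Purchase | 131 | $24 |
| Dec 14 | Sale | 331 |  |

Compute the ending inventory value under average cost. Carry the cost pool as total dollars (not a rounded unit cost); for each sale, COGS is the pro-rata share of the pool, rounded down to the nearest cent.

After Dec 4: 174 on hand, pool $2,610.00 (≈ $15.0000 each)
After Dec 7: 282 on hand, pool $4,230.00 (≈ $15.0000 each)
After Dec 8: 653 on hand, pool $10,908.00 (≈ $16.7044 each)
Dec 9, sell 356: 356/653 × $10,908.00 → $5,946.78
After Dec 10: 610 on hand, pool $10,908.22 (≈ $17.8823 each)
Dec 12, sell 261: 261/610 × $10,908.22 → $4,667.28
After Dec 13: 480 on hand, pool $9,384.94 (≈ $19.5520 each)
Dec 14, sell 331: 331/480 × $9,384.94 → $6,471.69
Total COGS = $5,946.78 + $4,667.28 + $6,471.69 = $17,085.75
Ending inventory (cost pool remaining) = $2,913.25

Ending inventory = $2,913.25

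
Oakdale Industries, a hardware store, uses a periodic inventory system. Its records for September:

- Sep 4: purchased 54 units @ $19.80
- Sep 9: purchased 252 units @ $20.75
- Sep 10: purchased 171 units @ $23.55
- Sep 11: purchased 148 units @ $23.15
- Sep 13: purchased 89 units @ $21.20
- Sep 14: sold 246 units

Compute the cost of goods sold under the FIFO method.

Sep 14, 246 sold [FIFO — oldest first]: 54 @ $19.80 + 192 @ $20.75 = $5,053.20
Ending inventory: 60 @ $20.75 + 171 @ $23.55 + 148 @ $23.15 + 89 @ $21.20 = $10,585.05
Check: goods available $15,638.25 = COGS $5,053.20 + ending $10,585.05

COGS = $5,053.20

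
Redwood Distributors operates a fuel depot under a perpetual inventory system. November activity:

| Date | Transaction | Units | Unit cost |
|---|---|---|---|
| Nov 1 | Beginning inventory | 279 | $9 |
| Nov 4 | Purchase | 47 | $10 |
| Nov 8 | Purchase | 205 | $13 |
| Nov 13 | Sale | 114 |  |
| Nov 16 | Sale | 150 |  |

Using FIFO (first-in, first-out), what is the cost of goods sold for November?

COGS = $2,376

Nov 13, 114 sold [FIFO — oldest first]: 114 @ $9 = $1,026
Nov 16, 150 sold [FIFO — oldest first]: 150 @ $9 = $1,350
Total COGS = $1,026 + $1,350 = $2,376
Ending inventory: 15 @ $9 + 47 @ $10 + 205 @ $13 = $3,270
Check: goods available $5,646 = COGS $2,376 + ending $3,270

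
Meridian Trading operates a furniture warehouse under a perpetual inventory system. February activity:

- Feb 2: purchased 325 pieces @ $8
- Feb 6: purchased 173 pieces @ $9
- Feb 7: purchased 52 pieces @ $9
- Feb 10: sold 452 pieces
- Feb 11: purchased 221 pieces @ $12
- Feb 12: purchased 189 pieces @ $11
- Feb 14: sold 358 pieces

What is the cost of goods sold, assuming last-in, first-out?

COGS = $7,948

Feb 10, 452 sold [LIFO — newest first]: 52 @ $9 + 173 @ $9 + 227 @ $8 = $3,841
Feb 14, 358 sold [LIFO — newest first]: 189 @ $11 + 169 @ $12 = $4,107
Total COGS = $3,841 + $4,107 = $7,948
Ending inventory: 98 @ $8 + 52 @ $12 = $1,408
Check: goods available $9,356 = COGS $7,948 + ending $1,408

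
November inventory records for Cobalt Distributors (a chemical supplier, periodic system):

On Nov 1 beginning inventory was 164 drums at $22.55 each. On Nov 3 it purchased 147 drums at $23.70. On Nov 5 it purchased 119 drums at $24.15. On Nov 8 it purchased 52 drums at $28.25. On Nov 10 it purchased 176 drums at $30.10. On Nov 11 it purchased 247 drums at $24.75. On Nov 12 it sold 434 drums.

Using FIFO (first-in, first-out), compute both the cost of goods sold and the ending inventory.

Nov 12, 434 sold [FIFO — oldest first]: 164 @ $22.55 + 147 @ $23.70 + 119 @ $24.15 + 4 @ $28.25 = $10,168.95
Ending inventory: 48 @ $28.25 + 176 @ $30.10 + 247 @ $24.75 = $12,766.85

COGS = $10,168.95; ending inventory = $12,766.85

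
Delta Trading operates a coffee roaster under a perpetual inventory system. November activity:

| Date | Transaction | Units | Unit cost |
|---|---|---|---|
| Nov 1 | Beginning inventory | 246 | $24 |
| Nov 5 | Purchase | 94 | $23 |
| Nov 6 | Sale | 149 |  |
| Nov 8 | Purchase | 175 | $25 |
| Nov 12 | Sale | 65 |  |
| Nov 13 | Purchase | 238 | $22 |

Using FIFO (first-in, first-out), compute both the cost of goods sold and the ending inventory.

Nov 6, 149 sold [FIFO — oldest first]: 149 @ $24 = $3,576
Nov 12, 65 sold [FIFO — oldest first]: 65 @ $24 = $1,560
Total COGS = $3,576 + $1,560 = $5,136
Ending inventory: 32 @ $24 + 94 @ $23 + 175 @ $25 + 238 @ $22 = $12,541
Check: goods available $17,677 = COGS $5,136 + ending $12,541

COGS = $5,136; ending inventory = $12,541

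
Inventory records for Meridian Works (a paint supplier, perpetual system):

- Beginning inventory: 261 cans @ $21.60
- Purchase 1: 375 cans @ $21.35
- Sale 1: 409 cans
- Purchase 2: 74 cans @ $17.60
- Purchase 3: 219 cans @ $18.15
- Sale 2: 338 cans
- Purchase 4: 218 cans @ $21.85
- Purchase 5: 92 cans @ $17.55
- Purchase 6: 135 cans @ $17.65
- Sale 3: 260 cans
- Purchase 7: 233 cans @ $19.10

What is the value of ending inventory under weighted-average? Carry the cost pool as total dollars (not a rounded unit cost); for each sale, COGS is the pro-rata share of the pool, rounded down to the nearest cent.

After Beginning: 261 on hand, pool $5,637.60 (≈ $21.6000 each)
After Purchase 1: 636 on hand, pool $13,643.85 (≈ $21.4526 each)
Sale 1, sell 409: 409/636 × $13,643.85 → $8,774.11
After Purchase 2: 301 on hand, pool $6,172.14 (≈ $20.5054 each)
After Purchase 3: 520 on hand, pool $10,146.99 (≈ $19.5134 each)
Sale 2, sell 338: 338/520 × $10,146.99 → $6,595.54
After Purchase 4: 400 on hand, pool $8,314.75 (≈ $20.7869 each)
After Purchase 5: 492 on hand, pool $9,929.35 (≈ $20.1816 each)
After Purchase 6: 627 on hand, pool $12,312.10 (≈ $19.6365 each)
Sale 3, sell 260: 260/627 × $12,312.10 → $5,105.49
After Purchase 7: 600 on hand, pool $11,656.91 (≈ $19.4282 each)
Total COGS = $8,774.11 + $6,595.54 + $5,105.49 = $20,475.14
Ending inventory (cost pool remaining) = $11,656.91

Ending inventory = $11,656.91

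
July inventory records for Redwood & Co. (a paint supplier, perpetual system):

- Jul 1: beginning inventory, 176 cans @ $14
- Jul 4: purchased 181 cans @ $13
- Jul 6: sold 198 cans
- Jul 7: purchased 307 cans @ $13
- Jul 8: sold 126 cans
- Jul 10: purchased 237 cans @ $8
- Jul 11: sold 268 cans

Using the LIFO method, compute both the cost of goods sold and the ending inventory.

COGS = $6,528; ending inventory = $4,176

Jul 6, 198 sold [LIFO — newest first]: 181 @ $13 + 17 @ $14 = $2,591
Jul 8, 126 sold [LIFO — newest first]: 126 @ $13 = $1,638
Jul 11, 268 sold [LIFO — newest first]: 237 @ $8 + 31 @ $13 = $2,299
Total COGS = $2,591 + $1,638 + $2,299 = $6,528
Ending inventory: 159 @ $14 + 150 @ $13 = $4,176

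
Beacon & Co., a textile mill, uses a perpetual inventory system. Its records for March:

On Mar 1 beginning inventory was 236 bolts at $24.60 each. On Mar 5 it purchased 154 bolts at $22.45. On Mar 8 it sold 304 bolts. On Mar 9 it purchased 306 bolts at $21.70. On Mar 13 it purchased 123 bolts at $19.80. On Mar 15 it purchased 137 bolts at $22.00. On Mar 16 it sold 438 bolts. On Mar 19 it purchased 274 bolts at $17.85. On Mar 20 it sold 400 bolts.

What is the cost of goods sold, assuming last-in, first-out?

COGS = $24,084.40

Mar 8, 304 sold [LIFO — newest first]: 154 @ $22.45 + 150 @ $24.60 = $7,147.30
Mar 16, 438 sold [LIFO — newest first]: 137 @ $22.00 + 123 @ $19.80 + 178 @ $21.70 = $9,312.00
Mar 20, 400 sold [LIFO — newest first]: 274 @ $17.85 + 126 @ $21.70 = $7,625.10
Total COGS = $7,147.30 + $9,312.00 + $7,625.10 = $24,084.40
Ending inventory: 86 @ $24.60 + 2 @ $21.70 = $2,159.00
Check: goods available $26,243.40 = COGS $24,084.40 + ending $2,159.00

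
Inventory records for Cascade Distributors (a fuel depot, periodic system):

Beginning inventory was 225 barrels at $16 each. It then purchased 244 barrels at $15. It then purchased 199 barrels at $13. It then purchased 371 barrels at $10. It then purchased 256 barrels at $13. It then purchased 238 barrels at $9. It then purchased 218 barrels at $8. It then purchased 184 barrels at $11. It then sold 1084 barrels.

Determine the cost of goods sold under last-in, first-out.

COGS = $11,118

Sale 1 (1084) [LIFO — newest first]: 184 @ $11 + 218 @ $8 + 238 @ $9 + 256 @ $13 + 188 @ $10 = $11,118
Ending inventory: 225 @ $16 + 244 @ $15 + 199 @ $13 + 183 @ $10 = $11,677
Check: goods available $22,795 = COGS $11,118 + ending $11,677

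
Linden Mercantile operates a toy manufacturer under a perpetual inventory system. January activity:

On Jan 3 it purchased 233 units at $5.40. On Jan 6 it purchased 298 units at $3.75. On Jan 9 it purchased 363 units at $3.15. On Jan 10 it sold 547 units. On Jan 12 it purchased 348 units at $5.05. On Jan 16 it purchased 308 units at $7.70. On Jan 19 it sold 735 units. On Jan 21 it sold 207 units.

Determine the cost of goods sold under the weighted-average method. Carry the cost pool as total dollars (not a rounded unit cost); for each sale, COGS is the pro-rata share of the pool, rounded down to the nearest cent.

After Jan 3: 233 on hand, pool $1,258.20 (≈ $5.4000 each)
After Jan 6: 531 on hand, pool $2,375.70 (≈ $4.4740 each)
After Jan 9: 894 on hand, pool $3,519.15 (≈ $3.9364 each)
Jan 10, sell 547: 547/894 × $3,519.15 → $2,153.21
After Jan 12: 695 on hand, pool $3,123.34 (≈ $4.4940 each)
After Jan 16: 1003 on hand, pool $5,494.94 (≈ $5.4785 each)
Jan 19, sell 735: 735/1003 × $5,494.94 → $4,026.70
Jan 21, sell 207: 207/268 × $1,468.24 → $1,134.05
Total COGS = $2,153.21 + $4,026.70 + $1,134.05 = $7,313.96
Ending inventory (cost pool remaining) = $334.19

COGS = $7,313.96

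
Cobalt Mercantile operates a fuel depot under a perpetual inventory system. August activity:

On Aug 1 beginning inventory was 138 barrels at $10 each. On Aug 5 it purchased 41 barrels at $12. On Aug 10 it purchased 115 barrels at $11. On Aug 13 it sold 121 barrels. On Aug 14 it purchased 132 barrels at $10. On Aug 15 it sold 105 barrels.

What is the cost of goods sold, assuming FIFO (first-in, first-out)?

COGS = $2,389

Aug 13, 121 sold [FIFO — oldest first]: 121 @ $10 = $1,210
Aug 15, 105 sold [FIFO — oldest first]: 17 @ $10 + 41 @ $12 + 47 @ $11 = $1,179
Total COGS = $1,210 + $1,179 = $2,389
Ending inventory: 68 @ $11 + 132 @ $10 = $2,068
Check: goods available $4,457 = COGS $2,389 + ending $2,068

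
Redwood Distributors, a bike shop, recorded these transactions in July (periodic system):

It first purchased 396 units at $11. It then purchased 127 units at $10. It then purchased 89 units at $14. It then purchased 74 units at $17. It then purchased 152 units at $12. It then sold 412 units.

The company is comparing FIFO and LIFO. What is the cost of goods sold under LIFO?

COGS = $5,298

FIFO COGS: 396 @ $11 + 16 @ $10 = $4,516
LIFO COGS: 152 @ $12 + 74 @ $17 + 89 @ $14 + 97 @ $10 = $5,298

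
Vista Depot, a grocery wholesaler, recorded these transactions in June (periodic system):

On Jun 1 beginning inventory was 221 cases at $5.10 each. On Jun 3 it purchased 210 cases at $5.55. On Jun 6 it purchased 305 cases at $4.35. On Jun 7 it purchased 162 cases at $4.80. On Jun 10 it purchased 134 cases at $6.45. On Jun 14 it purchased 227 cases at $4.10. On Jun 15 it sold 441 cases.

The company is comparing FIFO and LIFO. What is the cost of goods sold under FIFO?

COGS = $2,336.10

FIFO COGS: 221 @ $5.10 + 210 @ $5.55 + 10 @ $4.35 = $2,336.10
LIFO COGS: 227 @ $4.10 + 134 @ $6.45 + 80 @ $4.80 = $2,179.00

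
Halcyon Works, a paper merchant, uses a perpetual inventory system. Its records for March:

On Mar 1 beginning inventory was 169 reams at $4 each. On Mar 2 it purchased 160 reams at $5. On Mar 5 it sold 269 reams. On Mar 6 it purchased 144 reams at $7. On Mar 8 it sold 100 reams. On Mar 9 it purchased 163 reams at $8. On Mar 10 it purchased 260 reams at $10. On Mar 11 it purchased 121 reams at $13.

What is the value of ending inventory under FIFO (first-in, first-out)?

Mar 5, 269 sold [FIFO — oldest first]: 169 @ $4 + 100 @ $5 = $1,176
Mar 8, 100 sold [FIFO — oldest first]: 60 @ $5 + 40 @ $7 = $580
Total COGS = $1,176 + $580 = $1,756
Ending inventory: 104 @ $7 + 163 @ $8 + 260 @ $10 + 121 @ $13 = $6,205
Check: goods available $7,961 = COGS $1,756 + ending $6,205

Ending inventory = $6,205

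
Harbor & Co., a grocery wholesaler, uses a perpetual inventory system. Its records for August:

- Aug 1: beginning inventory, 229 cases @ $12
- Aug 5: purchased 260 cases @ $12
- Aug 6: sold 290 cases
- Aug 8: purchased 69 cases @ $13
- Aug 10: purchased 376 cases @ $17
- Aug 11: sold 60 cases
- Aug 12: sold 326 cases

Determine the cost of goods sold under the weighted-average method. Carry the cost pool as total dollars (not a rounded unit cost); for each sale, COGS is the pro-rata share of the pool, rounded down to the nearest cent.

COGS = $9,280.18

After Aug 1: 229 on hand, pool $2,748.00 (≈ $12.0000 each)
After Aug 5: 489 on hand, pool $5,868.00 (≈ $12.0000 each)
Aug 6, sell 290: 290/489 × $5,868.00 → $3,480.00
After Aug 8: 268 on hand, pool $3,285.00 (≈ $12.2575 each)
After Aug 10: 644 on hand, pool $9,677.00 (≈ $15.0264 each)
Aug 11, sell 60: 60/644 × $9,677.00 → $901.58
Aug 12, sell 326: 326/584 × $8,775.42 → $4,898.60
Total COGS = $3,480.00 + $901.58 + $4,898.60 = $9,280.18
Ending inventory (cost pool remaining) = $3,876.82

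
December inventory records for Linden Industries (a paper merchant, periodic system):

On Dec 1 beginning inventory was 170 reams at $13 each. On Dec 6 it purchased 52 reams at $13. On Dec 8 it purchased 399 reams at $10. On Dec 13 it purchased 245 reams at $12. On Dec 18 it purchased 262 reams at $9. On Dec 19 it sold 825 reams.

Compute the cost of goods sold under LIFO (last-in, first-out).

Dec 19, 825 sold [LIFO — newest first]: 262 @ $9 + 245 @ $12 + 318 @ $10 = $8,478
Ending inventory: 170 @ $13 + 52 @ $13 + 81 @ $10 = $3,696

COGS = $8,478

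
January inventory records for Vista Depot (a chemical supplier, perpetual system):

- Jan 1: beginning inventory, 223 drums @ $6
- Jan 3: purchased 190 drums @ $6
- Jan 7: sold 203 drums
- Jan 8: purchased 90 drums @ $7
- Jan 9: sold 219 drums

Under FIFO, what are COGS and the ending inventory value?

Jan 7, 203 sold [FIFO — oldest first]: 203 @ $6 = $1,218
Jan 9, 219 sold [FIFO — oldest first]: 20 @ $6 + 190 @ $6 + 9 @ $7 = $1,323
Total COGS = $1,218 + $1,323 = $2,541
Ending inventory: 81 @ $7 = $567

COGS = $2,541; ending inventory = $567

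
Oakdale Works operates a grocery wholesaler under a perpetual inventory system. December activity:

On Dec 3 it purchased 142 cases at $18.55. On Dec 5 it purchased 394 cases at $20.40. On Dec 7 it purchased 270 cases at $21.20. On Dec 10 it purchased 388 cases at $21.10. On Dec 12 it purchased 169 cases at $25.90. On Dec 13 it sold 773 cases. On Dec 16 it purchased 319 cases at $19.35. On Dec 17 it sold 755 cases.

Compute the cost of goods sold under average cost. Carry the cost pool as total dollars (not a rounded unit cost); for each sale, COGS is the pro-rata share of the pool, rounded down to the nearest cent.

COGS = $31,962.73

After Dec 3: 142 on hand, pool $2,634.10 (≈ $18.5500 each)
After Dec 5: 536 on hand, pool $10,671.70 (≈ $19.9099 each)
After Dec 7: 806 on hand, pool $16,395.70 (≈ $20.3421 each)
After Dec 10: 1194 on hand, pool $24,582.50 (≈ $20.5884 each)
After Dec 12: 1363 on hand, pool $28,959.60 (≈ $21.2470 each)
Dec 13, sell 773: 773/1363 × $28,959.60 → $16,423.89
After Dec 16: 909 on hand, pool $18,708.36 (≈ $20.5813 each)
Dec 17, sell 755: 755/909 × $18,708.36 → $15,538.84
Total COGS = $16,423.89 + $15,538.84 = $31,962.73
Ending inventory (cost pool remaining) = $3,169.52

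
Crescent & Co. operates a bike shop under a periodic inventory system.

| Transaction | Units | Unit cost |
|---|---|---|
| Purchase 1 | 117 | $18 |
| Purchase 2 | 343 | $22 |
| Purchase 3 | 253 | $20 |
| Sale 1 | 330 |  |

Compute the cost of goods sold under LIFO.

Sale 1 (330) [LIFO — newest first]: 253 @ $20 + 77 @ $22 = $6,754
Ending inventory: 117 @ $18 + 266 @ $22 = $7,958

COGS = $6,754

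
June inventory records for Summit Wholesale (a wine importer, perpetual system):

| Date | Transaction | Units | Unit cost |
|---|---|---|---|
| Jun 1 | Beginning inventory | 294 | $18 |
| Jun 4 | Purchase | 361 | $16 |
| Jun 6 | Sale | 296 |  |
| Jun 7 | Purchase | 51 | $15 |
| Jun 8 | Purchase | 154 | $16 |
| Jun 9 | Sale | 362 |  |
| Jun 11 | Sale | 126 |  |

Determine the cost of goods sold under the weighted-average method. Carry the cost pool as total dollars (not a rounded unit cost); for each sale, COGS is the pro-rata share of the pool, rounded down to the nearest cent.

After Jun 1: 294 on hand, pool $5,292.00 (≈ $18.0000 each)
After Jun 4: 655 on hand, pool $11,068.00 (≈ $16.8977 each)
Jun 6, sell 296: 296/655 × $11,068.00 → $5,001.72
After Jun 7: 410 on hand, pool $6,831.28 (≈ $16.6617 each)
After Jun 8: 564 on hand, pool $9,295.28 (≈ $16.4810 each)
Jun 9, sell 362: 362/564 × $9,295.28 → $5,966.11
Jun 11, sell 126: 126/202 × $3,329.17 → $2,076.61
Total COGS = $5,001.72 + $5,966.11 + $2,076.61 = $13,044.44
Ending inventory (cost pool remaining) = $1,252.56

COGS = $13,044.44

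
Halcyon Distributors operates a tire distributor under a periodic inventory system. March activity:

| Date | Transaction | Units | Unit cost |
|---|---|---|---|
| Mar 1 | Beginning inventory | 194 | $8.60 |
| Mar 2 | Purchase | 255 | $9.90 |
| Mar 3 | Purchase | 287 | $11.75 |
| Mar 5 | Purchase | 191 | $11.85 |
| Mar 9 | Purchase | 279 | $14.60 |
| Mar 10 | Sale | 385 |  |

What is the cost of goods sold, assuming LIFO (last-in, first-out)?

Mar 10, 385 sold [LIFO — newest first]: 279 @ $14.60 + 106 @ $11.85 = $5,329.50
Ending inventory: 194 @ $8.60 + 255 @ $9.90 + 287 @ $11.75 + 85 @ $11.85 = $8,572.40
Check: goods available $13,901.90 = COGS $5,329.50 + ending $8,572.40

COGS = $5,329.50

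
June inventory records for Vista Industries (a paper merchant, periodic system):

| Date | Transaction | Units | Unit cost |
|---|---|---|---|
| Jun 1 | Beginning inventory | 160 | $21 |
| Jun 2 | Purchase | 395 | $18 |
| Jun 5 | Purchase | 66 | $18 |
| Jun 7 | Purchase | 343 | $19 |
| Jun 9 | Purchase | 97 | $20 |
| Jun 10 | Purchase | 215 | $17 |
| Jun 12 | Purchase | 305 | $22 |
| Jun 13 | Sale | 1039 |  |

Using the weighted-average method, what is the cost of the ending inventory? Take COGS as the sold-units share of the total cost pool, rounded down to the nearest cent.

Jun 13, sell 1039: 1039/1581 × $30,480.00 → $20,030.81
Ending inventory (cost pool remaining) = $10,449.19

Ending inventory = $10,449.19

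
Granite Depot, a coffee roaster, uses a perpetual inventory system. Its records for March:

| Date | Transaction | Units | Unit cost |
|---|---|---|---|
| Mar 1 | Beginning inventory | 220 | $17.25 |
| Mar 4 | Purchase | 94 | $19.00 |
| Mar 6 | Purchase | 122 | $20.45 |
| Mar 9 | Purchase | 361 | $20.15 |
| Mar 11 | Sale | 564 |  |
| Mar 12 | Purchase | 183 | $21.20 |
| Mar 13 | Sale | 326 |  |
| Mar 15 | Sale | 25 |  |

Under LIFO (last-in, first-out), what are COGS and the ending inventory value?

COGS = $18,108.40; ending inventory = $1,121.25

Mar 11, 564 sold [LIFO — newest first]: 361 @ $20.15 + 122 @ $20.45 + 81 @ $19.00 = $11,308.05
Mar 13, 326 sold [LIFO — newest first]: 183 @ $21.20 + 13 @ $19.00 + 130 @ $17.25 = $6,369.10
Mar 15, 25 sold [LIFO — newest first]: 25 @ $17.25 = $431.25
Total COGS = $11,308.05 + $6,369.10 + $431.25 = $18,108.40
Ending inventory: 65 @ $17.25 = $1,121.25
Check: goods available $19,229.65 = COGS $18,108.40 + ending $1,121.25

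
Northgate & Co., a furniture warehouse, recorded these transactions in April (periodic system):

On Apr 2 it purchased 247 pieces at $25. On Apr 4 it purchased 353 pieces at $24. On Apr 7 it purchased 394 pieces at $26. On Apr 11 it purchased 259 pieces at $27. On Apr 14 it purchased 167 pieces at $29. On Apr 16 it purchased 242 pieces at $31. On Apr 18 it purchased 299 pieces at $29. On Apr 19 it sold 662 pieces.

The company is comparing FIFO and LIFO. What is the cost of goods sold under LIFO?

COGS = $19,682

FIFO COGS: 247 @ $25 + 353 @ $24 + 62 @ $26 = $16,259
LIFO COGS: 299 @ $29 + 242 @ $31 + 121 @ $29 = $19,682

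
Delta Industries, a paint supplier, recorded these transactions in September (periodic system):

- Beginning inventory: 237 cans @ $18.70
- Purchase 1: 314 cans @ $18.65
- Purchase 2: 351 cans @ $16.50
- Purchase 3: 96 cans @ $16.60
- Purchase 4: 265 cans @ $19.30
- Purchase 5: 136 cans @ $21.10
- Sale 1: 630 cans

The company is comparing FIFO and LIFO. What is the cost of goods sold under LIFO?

COGS = $11,772.20

FIFO COGS: 237 @ $18.70 + 314 @ $18.65 + 79 @ $16.50 = $11,591.50
LIFO COGS: 136 @ $21.10 + 265 @ $19.30 + 96 @ $16.60 + 133 @ $16.50 = $11,772.20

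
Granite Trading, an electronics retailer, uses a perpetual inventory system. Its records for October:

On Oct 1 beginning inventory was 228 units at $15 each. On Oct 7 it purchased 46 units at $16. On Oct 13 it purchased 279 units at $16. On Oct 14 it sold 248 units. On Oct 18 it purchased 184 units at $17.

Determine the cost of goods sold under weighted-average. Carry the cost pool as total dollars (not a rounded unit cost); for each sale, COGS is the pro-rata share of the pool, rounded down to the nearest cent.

After Oct 1: 228 on hand, pool $3,420.00 (≈ $15.0000 each)
After Oct 7: 274 on hand, pool $4,156.00 (≈ $15.1679 each)
After Oct 13: 553 on hand, pool $8,620.00 (≈ $15.5877 each)
Oct 14, sell 248: 248/553 × $8,620.00 → $3,865.75
After Oct 18: 489 on hand, pool $7,882.25 (≈ $16.1191 each)
Ending inventory (cost pool remaining) = $7,882.25

COGS = $3,865.75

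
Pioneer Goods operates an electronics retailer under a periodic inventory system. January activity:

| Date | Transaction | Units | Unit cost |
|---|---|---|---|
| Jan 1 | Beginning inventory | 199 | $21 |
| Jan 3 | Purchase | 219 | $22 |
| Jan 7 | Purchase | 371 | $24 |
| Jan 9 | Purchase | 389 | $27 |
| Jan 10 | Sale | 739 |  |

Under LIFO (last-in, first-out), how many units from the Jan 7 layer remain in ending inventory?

Jan 10, 739 sold [LIFO — newest first]: 389 @ $27 + 350 @ $24 = $18,903
Ending inventory: 199 @ $21 + 219 @ $22 + 21 @ $24 = $9,501

21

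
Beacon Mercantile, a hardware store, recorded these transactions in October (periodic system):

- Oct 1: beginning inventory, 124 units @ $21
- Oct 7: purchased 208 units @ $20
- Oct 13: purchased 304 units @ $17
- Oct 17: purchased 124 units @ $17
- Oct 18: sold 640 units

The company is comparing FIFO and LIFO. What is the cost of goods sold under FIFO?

COGS = $12,000

FIFO COGS: 124 @ $21 + 208 @ $20 + 304 @ $17 + 4 @ $17 = $12,000
LIFO COGS: 124 @ $17 + 304 @ $17 + 208 @ $20 + 4 @ $21 = $11,520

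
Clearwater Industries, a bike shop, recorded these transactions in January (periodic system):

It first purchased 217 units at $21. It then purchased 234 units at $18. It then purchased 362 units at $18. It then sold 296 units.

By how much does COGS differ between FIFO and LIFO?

$651

FIFO COGS: 217 @ $21 + 79 @ $18 = $5,979
LIFO COGS: 296 @ $18 = $5,328
Difference = |$5,979 − $5,328| = $651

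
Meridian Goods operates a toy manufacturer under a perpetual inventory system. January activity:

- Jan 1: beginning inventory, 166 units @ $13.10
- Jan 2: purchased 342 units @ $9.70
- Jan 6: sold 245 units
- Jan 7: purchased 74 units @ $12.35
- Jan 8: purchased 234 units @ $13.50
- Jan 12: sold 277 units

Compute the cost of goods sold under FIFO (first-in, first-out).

COGS = $5,664.90

Jan 6, 245 sold [FIFO — oldest first]: 166 @ $13.10 + 79 @ $9.70 = $2,940.90
Jan 12, 277 sold [FIFO — oldest first]: 263 @ $9.70 + 14 @ $12.35 = $2,724.00
Total COGS = $2,940.90 + $2,724.00 = $5,664.90
Ending inventory: 60 @ $12.35 + 234 @ $13.50 = $3,900.00
Check: goods available $9,564.90 = COGS $5,664.90 + ending $3,900.00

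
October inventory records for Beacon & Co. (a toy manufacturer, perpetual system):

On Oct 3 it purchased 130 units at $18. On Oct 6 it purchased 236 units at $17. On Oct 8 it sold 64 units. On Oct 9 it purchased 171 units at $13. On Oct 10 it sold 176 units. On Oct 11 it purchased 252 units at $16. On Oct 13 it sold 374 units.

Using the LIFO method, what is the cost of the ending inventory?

Ending inventory = $3,105

Oct 8, 64 sold [LIFO — newest first]: 64 @ $17 = $1,088
Oct 10, 176 sold [LIFO — newest first]: 171 @ $13 + 5 @ $17 = $2,308
Oct 13, 374 sold [LIFO — newest first]: 252 @ $16 + 122 @ $17 = $6,106
Total COGS = $1,088 + $2,308 + $6,106 = $9,502
Ending inventory: 130 @ $18 + 45 @ $17 = $3,105
Check: goods available $12,607 = COGS $9,502 + ending $3,105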